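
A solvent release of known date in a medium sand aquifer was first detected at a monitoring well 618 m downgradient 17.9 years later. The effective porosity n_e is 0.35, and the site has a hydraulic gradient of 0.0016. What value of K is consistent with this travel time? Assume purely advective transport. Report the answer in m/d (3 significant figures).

t = 17.9 years = 6533 d
v = L / t = 618 / 6533 = 0.09459 m/d
K = v · n / i = 0.09459 × 0.35 / 0.0016 = 20.7 m/d

20.7 m/d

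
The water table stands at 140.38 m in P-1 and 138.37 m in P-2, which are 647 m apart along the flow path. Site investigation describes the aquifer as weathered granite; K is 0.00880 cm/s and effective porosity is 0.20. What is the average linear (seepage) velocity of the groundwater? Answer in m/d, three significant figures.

Hydraulic gradient i = (140.38 − 138.37) / 647 = 2.01 / 647 = 0.003107
K = 0.00880 cm/s × 864 = 7.603 m/d
Specific discharge q = 7.603 × 0.003107 = 0.02362 m/d
Seepage velocity v = q / n = 0.02362 / 0.20 = 0.1181 m/d

0.118 m/d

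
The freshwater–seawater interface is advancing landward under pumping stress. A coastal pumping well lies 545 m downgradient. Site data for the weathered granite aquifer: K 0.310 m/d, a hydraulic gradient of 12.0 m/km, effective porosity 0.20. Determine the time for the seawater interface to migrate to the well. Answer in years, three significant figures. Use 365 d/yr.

80.3 years

q = Ki = 0.310 × 0.012 = 0.003720 m/d
Seepage velocity v = q / n = 0.003720 / 0.20 = 0.01860 m/d
t = L / v = 545 / 0.01860 = 29300 d
   = 29300 / 365 = 80.3 yr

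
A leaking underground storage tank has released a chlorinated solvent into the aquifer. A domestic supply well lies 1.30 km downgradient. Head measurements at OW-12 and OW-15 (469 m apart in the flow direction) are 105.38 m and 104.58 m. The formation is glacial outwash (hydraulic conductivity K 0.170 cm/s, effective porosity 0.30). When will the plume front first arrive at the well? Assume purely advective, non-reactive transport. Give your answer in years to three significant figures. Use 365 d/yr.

4.26 years

Hydraulic gradient i = (105.38 − 104.58) / 469 = 0.80 / 469 = 0.001706
K = 0.170 cm/s × 864 = 146.9 m/d
q = Ki = 146.9 × 0.001706 = 0.2505 m/d
v = Ki/n = 146.9·0.001706/0.30 = 0.8351 m/d
L = 1.30 km = 1300 m
t = L / v = 1300 / 0.8351 = 1557 d
   = 1557 / 365 = 4.26 yr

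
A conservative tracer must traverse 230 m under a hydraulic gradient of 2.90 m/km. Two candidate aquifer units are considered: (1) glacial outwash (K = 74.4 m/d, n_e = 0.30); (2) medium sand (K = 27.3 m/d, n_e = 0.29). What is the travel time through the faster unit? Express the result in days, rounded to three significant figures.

320 days

Unit 1 (glacial outwash): v = 74.4×0.0029/0.30 = 0.7192 m/d, t = 230/0.7192 = 319.8 d
Unit 2 (medium sand): v = 27.3×0.0029/0.29 = 0.2730 m/d, t = 230/0.2730 = 842.5 d
Faster unit: t = 320 d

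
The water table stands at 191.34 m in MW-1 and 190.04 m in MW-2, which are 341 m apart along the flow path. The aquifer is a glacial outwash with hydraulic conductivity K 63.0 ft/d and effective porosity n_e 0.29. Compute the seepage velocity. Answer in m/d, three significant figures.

Hydraulic gradient i = (191.34 − 190.04) / 341 = 1.30 / 341 = 0.003812
K = 63.0 ft/d × 0.3048 = 19.20 m/d
q = Ki = 19.20 × 0.003812 = 0.07321 m/d
Seepage velocity v = q / n = 0.07321 / 0.29 = 0.2524 m/d

0.252 m/d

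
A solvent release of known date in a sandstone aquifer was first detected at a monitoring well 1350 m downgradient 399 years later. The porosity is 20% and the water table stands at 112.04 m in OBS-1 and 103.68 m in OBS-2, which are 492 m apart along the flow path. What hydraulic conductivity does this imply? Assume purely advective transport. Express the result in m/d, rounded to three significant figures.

Hydraulic gradient i = (112.04 − 103.68) / 492 = 8.36 / 492 = 0.01699
t = 399 years = 145600 d
v = L / t = 1350 / 145600 = 0.009270 m/d
K = v · n / i = 0.009270 × 0.20 / 0.01699 = 0.109 m/d

0.109 m/d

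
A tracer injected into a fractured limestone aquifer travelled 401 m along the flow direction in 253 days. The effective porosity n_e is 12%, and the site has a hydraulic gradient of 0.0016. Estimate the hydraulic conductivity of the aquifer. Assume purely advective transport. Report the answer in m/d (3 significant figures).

v = L / t = 401 / 253 = 1.585 m/d
K = v · n / i = 1.585 × 0.12 / 0.0016 = 119 m/d

119 m/d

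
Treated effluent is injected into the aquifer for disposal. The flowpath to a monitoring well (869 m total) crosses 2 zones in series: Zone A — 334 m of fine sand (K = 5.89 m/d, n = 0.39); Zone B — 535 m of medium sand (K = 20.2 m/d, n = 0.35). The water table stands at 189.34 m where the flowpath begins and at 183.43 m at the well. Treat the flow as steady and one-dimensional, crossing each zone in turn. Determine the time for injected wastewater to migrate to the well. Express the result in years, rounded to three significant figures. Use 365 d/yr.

Total head drop ΔH = 189.34 − 183.43 = 5.91 m
Steady 1-D flow in series ⇒ the Darcy flux q is identical in every zone and the zone head losses add (resistances L/K in series).
Σ(L/K) = 334/5.89 + 535/20.2 = 56.71 + 26.49 = 83.19 d
q = ΔH / Σ(L/K) = 5.91 / 83.19 = 0.07104 m/d (same in every zone)
Zone A: v = q/n = 0.07104/0.39 = 0.1822 m/d → t_A = 334/0.1822 = 1834 d
Zone B: v = q/n = 0.07104/0.35 = 0.2030 m/d → t_B = 535/0.2030 = 2636 d
Total t = 1834 + 2636 = 4469 d
   = 4469 / 365 = 12.2 yr

12.2 years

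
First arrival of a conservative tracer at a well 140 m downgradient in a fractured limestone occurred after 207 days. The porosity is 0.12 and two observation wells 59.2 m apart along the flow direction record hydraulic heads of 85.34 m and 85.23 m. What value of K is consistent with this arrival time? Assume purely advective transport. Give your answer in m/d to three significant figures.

43.7 m/d

Hydraulic gradient i = (85.34 − 85.23) / 59.2 = 0.11 / 59.2 = 0.001858
v = L / t = 140 / 207 = 0.6763 m/d
K = v · n / i = 0.6763 × 0.12 / 0.001858 = 43.7 m/d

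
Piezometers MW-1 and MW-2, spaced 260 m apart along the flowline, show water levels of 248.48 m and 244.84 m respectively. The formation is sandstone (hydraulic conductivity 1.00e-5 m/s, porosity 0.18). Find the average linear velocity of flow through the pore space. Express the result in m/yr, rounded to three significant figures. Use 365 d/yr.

Hydraulic gradient i = (248.48 − 244.84) / 260 = 3.64 / 260 = 0.01400
K = 1.00e-5 m/s × 86400 s/d = 0.8640 m/d
q = Ki = 0.8640 × 0.01400 = 0.01210 m/d
v_s = q/n_e = 0.01210/0.18 = 0.06720 m/d
   = 0.06720 × 365 = 24.5 m/yr

24.5 m/yr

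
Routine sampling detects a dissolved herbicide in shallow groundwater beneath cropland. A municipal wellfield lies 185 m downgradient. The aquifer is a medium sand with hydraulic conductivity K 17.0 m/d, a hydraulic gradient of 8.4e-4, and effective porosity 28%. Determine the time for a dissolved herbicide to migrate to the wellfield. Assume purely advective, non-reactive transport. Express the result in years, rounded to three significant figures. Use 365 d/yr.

Darcy flux q = K·i = 17.0 × 8.4e-4 = 0.01428 m/d
Average linear velocity = 0.01428 / 0.28 = 0.05100 m/d
t = L / v = 185 / 0.05100 = 3627 d
   = 3627 / 365 = 9.94 yr

9.94 years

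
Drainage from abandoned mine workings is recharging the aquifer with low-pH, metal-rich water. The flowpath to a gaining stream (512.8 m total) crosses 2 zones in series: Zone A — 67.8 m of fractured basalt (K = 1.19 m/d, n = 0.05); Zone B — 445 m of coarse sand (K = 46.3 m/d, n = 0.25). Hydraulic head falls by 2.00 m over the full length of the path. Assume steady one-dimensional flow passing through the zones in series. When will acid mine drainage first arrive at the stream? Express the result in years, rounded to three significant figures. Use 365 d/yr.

Continuity: the same q passes through each zone, so ΔH = q·Σ(L_j/K_j) — the zones act as resistances in series.
Σ(L/K) = 67.8/1.19 + 445/46.3 = 56.97 + 9.611 = 66.59 d
q = ΔH / Σ(L/K) = 2.00 / 66.59 = 0.03004 m/d (same in every zone)
Zone A: v = q/n = 0.03004/0.05 = 0.6007 m/d → t_A = 67.8/0.6007 = 112.9 d
Zone B: v = q/n = 0.03004/0.25 = 0.1201 m/d → t_B = 445/0.1201 = 3704 d
Total t = 112.9 + 3704 = 3817 d
   = 3817 / 365 = 10.5 yr

10.5 years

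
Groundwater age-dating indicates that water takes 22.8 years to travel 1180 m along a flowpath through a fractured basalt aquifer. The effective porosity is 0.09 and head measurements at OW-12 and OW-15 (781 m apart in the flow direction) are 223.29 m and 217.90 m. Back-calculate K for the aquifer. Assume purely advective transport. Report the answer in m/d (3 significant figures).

1.85 m/d

Hydraulic gradient i = (223.29 − 217.90) / 781 = 5.39 / 781 = 0.006901
t = 22.8 years = 8322 d
v = L / t = 1180 / 8322 = 0.1418 m/d
K = v · n / i = 0.1418 × 0.09 / 0.006901 = 1.85 m/d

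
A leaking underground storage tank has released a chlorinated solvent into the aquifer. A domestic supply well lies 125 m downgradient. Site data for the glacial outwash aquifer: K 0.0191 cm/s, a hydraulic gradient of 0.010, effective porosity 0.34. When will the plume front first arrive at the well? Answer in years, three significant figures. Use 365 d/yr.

0.706 years

K = 0.0191 cm/s × 864 = 16.50 m/d
Specific discharge q = 16.50 × 0.010 = 0.1650 m/d
Seepage velocity v = q / n = 0.1650 / 0.34 = 0.4854 m/d
t = L / v = 125 / 0.4854 = 257.5 d
   = 257.5 / 365 = 0.706 yr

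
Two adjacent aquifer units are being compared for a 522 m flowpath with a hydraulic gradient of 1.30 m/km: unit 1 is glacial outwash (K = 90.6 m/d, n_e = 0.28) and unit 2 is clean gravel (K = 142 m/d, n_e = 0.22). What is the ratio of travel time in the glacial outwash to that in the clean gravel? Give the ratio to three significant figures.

1.99

Unit 1 (glacial outwash): v = 90.6×0.0013/0.28 = 0.4206 m/d, t = 522/0.4206 = 1241 d
Unit 2 (clean gravel): v = 142×0.0013/0.22 = 0.8391 m/d, t = 522/0.8391 = 622.1 d
t(glacial outwash) / t(clean gravel) = 1241/622.1 = 1.99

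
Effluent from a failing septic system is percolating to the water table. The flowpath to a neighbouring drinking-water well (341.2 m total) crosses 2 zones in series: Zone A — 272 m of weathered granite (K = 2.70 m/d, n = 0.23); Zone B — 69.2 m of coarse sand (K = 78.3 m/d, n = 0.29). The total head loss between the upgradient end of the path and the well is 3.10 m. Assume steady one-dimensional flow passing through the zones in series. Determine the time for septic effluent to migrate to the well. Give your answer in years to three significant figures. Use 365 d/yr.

7.42 years

Continuity: the same q passes through each zone, so ΔH = q·Σ(L_j/K_j) — the zones act as resistances in series.
Σ(L/K) = 272/2.70 + 69.2/78.3 = 100.7 + 0.8838 = 101.6 d
q = ΔH / Σ(L/K) = 3.10 / 101.6 = 0.03050 m/d (same in every zone)
Zone A: v = q/n = 0.03050/0.23 = 0.1326 m/d → t_A = 272/0.1326 = 2051 d
Zone B: v = q/n = 0.03050/0.29 = 0.1052 m/d → t_B = 69.2/0.1052 = 657.9 d
Total t = 2051 + 657.9 = 2709 d
   = 2709 / 365 = 7.42 yr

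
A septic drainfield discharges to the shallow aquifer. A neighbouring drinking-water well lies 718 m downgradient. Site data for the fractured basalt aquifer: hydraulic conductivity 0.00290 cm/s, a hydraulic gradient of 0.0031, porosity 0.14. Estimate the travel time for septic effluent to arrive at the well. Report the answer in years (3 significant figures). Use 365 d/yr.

K = 0.00290 cm/s × 864 = 2.506 m/d
q = Ki = 2.506 × 0.0031 = 0.007767 m/d
v = Ki/n = 2.506·0.0031/0.14 = 0.05548 m/d
t = L / v = 718 / 0.05548 = 12940 d
   = 12940 / 365 = 35.5 yr

35.5 years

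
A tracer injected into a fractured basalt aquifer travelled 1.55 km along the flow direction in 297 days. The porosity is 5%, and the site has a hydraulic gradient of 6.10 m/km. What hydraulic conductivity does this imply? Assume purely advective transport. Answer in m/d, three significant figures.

42.8 m/d

L = 1.55 km = 1550 m
v = L / t = 1550 / 297 = 5.219 m/d
K = v · n / i = 5.219 × 0.05 / 0.0061 = 42.8 m/d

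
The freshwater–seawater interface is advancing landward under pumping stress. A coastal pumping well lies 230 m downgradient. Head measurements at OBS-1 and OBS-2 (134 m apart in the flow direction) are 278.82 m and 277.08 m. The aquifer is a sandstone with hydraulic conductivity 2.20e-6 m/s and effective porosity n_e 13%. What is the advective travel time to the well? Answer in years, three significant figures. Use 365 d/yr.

Hydraulic gradient i = (278.82 − 277.08) / 134 = 1.74 / 134 = 0.01299
K = 2.20e-6 m/s × 86400 s/d = 0.1901 m/d
q = Ki = 0.1901 × 0.01299 = 0.002468 m/d
Average linear velocity = 0.002468 / 0.13 = 0.01899 m/d
t = L / v = 230 / 0.01899 = 12110 d
   = 12110 / 365 = 33.2 yr

33.2 years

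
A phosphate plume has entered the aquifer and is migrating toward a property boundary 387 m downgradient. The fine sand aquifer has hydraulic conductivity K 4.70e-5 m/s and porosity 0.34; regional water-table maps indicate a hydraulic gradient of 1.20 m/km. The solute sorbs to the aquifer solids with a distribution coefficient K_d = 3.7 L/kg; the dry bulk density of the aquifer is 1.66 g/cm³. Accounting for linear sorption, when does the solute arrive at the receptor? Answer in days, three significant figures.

515000 days

K = 4.70e-5 m/s × 86400 s/d = 4.061 m/d
Specific discharge q = 4.061 × 0.0012 = 0.004873 m/d
Average linear velocity = 0.004873 / 0.34 = 0.01433 m/d
Retardation R = 1 + ρ_b·K_d/n = 1 + 1.66×3.7/0.34 = 19.06
Contaminant velocity v_c = v/R = 0.01433/19.06 = 7.518e-4 m/d
t = L/v_c = 387/7.518e-4 = 514800 d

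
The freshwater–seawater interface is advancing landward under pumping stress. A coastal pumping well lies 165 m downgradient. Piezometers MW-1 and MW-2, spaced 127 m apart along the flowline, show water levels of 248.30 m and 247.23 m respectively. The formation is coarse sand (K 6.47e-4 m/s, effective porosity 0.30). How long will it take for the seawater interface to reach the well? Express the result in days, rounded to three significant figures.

Hydraulic gradient i = (248.30 − 247.23) / 127 = 1.07 / 127 = 0.008425
K = 6.47e-4 m/s × 86400 s/d = 55.90 m/d
Darcy flux q = K·i = 55.90 × 0.008425 = 0.4710 m/d
Average linear velocity = 0.4710 / 0.30 = 1.570 m/d
t = L / v = 165 / 1.570 = 105.1 d

105 days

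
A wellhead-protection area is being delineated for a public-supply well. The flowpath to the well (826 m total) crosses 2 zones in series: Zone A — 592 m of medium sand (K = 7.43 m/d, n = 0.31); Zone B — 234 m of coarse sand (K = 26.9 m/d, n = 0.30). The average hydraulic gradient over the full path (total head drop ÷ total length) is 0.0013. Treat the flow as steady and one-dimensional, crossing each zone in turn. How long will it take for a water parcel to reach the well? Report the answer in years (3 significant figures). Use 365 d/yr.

Continuity: the same q passes through each zone, so ΔH = q·Σ(L_j/K_j) — the zones act as resistances in series.
Σ(L/K) = 592/7.43 + 234/26.9 = 79.68 + 8.699 = 88.38 d
K_eq = L_total / Σ(L/K) = 826 / 88.38 = 9.346 m/d
q = K_eq · i = 9.346 × 0.0013 = 0.01215 m/d (same in every zone)
Zone A: v = q/n = 0.01215/0.31 = 0.03919 m/d → t_A = 592/0.03919 = 15100 d
Zone B: v = q/n = 0.01215/0.30 = 0.04050 m/d → t_B = 234/0.04050 = 5778 d
Total t = 15100 + 5778 = 20880 d
   = 20880 / 365 = 57.2 yr

57.2 years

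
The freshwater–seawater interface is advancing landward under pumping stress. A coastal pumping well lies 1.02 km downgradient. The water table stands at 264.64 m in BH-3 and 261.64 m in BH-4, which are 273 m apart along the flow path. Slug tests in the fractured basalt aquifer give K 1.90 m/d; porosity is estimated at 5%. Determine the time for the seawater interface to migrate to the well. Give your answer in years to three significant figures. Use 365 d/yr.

6.69 years

Hydraulic gradient i = (264.64 − 261.64) / 273 = 3.00 / 273 = 0.01099
Darcy flux q = K·i = 1.90 × 0.01099 = 0.02088 m/d
v_s = q/n_e = 0.02088/0.05 = 0.4176 m/d
L = 1.02 km = 1020 m
t = L / v = 1020 / 0.4176 = 2443 d
   = 2443 / 365 = 6.69 yr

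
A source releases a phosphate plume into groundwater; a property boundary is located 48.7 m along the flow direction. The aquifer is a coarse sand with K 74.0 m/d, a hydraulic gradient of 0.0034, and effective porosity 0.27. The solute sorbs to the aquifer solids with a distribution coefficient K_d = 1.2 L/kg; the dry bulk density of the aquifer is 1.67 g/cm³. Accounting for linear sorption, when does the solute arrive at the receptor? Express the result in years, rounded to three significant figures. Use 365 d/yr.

1.21 years

Specific discharge q = 74.0 × 0.0034 = 0.2516 m/d
Average linear velocity = 0.2516 / 0.27 = 0.9319 m/d
Retardation R = 1 + ρ_b·K_d/n = 1 + 1.67×1.2/0.27 = 8.422
Contaminant velocity v_c = v/R = 0.9319/8.422 = 0.1106 m/d
t = L/v_c = 48.7/0.1106 = 440.2 d
   = 440.2/365 = 1.21 yr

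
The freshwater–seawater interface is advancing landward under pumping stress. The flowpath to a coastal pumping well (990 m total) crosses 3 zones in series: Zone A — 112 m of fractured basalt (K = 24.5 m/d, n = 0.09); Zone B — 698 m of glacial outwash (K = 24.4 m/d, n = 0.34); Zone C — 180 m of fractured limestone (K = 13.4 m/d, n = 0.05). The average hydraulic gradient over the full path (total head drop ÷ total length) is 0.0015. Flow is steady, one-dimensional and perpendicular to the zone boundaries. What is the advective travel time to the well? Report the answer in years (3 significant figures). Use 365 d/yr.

22.0 years

Continuity: the same q passes through each zone, so ΔH = q·Σ(L_j/K_j) — the zones act as resistances in series.
Σ(L/K) = 112/24.5 + 698/24.4 + 180/13.4 = 4.571 + 28.61 + 13.43 = 46.61 d
K_eq = L_total / Σ(L/K) = 990 / 46.61 = 21.24 m/d
q = K_eq · i = 21.24 × 0.0015 = 0.03186 m/d (same in every zone)
Zone A: v = q/n = 0.03186/0.09 = 0.3540 m/d → t_A = 112/0.3540 = 316.4 d
Zone B: v = q/n = 0.03186/0.34 = 0.09370 m/d → t_B = 698/0.09370 = 7449 d
Zone C: v = q/n = 0.03186/0.05 = 0.6372 m/d → t_C = 180/0.6372 = 282.5 d
Total t = 316.4 + 7449 + 282.5 = 8048 d
   = 8048 / 365 = 22.0 yr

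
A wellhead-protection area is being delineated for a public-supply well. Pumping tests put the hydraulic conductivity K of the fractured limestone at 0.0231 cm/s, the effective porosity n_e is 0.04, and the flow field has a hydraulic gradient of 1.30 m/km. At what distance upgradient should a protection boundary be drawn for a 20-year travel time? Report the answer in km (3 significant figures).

4.74 km

K = 0.0231 cm/s × 864 = 19.96 m/d
Darcy flux q = K·i = 19.96 × 0.0013 = 0.02595 m/d
v = Ki/n = 19.96·0.0013/0.04 = 0.6486 m/d
T = 20 yr × 365 = 7300 d
L = v × T = 0.6486 × 7300 = 4735 m
   = 4.74 km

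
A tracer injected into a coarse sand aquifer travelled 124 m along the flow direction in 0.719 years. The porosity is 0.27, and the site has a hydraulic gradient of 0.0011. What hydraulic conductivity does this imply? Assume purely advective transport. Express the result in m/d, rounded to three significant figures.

116 m/d

t = 0.719 years = 262.4 d
v = L / t = 124 / 262.4 = 0.4725 m/d
K = v · n / i = 0.4725 × 0.27 / 0.0011 = 116 m/d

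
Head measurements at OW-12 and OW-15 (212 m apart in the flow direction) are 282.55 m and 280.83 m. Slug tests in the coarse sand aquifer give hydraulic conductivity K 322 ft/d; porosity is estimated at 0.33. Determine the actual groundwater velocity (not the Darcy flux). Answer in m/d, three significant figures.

Hydraulic gradient i = (282.55 − 280.83) / 212 = 1.72 / 212 = 0.008113
K = 322 ft/d × 0.3048 = 98.15 m/d
Specific discharge q = 98.15 × 0.008113 = 0.7963 m/d
Seepage velocity v = q / n = 0.7963 / 0.33 = 2.413 m/d

2.41 m/d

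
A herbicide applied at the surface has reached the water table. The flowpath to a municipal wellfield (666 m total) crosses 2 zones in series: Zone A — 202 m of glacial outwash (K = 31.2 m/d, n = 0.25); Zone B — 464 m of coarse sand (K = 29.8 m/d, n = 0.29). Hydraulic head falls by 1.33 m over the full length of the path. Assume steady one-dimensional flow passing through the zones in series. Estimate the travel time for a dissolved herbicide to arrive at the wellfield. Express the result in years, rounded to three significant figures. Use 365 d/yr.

8.40 years

Continuity: the same q passes through each zone, so ΔH = q·Σ(L_j/K_j) — the zones act as resistances in series.
Σ(L/K) = 202/31.2 + 464/29.8 = 6.474 + 15.57 = 22.04 d
q = ΔH / Σ(L/K) = 1.33 / 22.04 = 0.06033 m/d (same in every zone)
Zone A: v = q/n = 0.06033/0.25 = 0.2413 m/d → t_A = 202/0.2413 = 837.0 d
Zone B: v = q/n = 0.06033/0.29 = 0.2080 m/d → t_B = 464/0.2080 = 2230 d
Total t = 837.0 + 2230 = 3067 d
   = 3067 / 365 = 8.40 yr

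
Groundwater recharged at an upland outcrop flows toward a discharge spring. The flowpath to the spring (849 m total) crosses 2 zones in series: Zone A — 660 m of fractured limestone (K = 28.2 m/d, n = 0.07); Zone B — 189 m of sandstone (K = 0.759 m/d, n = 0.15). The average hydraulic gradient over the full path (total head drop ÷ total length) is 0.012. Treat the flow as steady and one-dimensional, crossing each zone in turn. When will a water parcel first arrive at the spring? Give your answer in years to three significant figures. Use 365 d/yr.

5.46 years

Continuity: the same q passes through each zone, so ΔH = q·Σ(L_j/K_j) — the zones act as resistances in series.
Σ(L/K) = 660/28.2 + 189/0.759 = 23.40 + 249.0 = 272.4 d
K_eq = L_total / Σ(L/K) = 849 / 272.4 = 3.117 m/d
q = K_eq · i = 3.117 × 0.012 = 0.03740 m/d (same in every zone)
Zone A: v = q/n = 0.03740/0.07 = 0.5343 m/d → t_A = 660/0.5343 = 1235 d
Zone B: v = q/n = 0.03740/0.15 = 0.2493 m/d → t_B = 189/0.2493 = 758.0 d
Total t = 1235 + 758.0 = 1993 d
   = 1993 / 365 = 5.46 yr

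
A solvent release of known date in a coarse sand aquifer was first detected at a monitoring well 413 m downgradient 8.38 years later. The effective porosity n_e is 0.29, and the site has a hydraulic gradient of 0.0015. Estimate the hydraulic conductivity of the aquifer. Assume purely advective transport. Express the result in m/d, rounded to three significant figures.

26.1 m/d

t = 8.38 years = 3059 d
v = L / t = 413 / 3059 = 0.1350 m/d
K = v · n / i = 0.1350 × 0.29 / 0.0015 = 26.1 m/d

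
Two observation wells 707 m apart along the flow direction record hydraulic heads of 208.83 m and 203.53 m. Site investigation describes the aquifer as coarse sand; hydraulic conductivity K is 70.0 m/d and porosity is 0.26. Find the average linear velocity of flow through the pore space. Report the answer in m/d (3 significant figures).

2.02 m/d

Hydraulic gradient i = (208.83 − 203.53) / 707 = 5.30 / 707 = 0.007496
q = Ki = 70.0 × 0.007496 = 0.5248 m/d
Average linear velocity = 0.5248 / 0.26 = 2.018 m/d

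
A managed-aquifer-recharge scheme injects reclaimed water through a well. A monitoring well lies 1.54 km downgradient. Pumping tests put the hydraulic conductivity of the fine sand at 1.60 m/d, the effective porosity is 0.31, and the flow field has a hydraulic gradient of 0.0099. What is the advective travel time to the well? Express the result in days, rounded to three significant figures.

30100 days

q = Ki = 1.60 × 0.0099 = 0.01584 m/d
Seepage velocity v = q / n = 0.01584 / 0.31 = 0.05110 m/d
L = 1.54 km = 1540 m
t = L / v = 1540 / 0.05110 = 30140 d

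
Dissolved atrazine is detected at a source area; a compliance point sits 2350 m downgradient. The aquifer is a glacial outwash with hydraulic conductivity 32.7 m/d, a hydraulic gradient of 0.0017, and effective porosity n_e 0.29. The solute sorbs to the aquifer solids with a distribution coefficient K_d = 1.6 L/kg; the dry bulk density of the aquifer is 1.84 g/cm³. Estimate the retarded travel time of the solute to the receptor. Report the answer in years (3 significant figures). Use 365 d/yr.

375 years

Darcy flux q = K·i = 32.7 × 0.0017 = 0.05559 m/d
v = Ki/n = 32.7·0.0017/0.29 = 0.1917 m/d
Retardation R = 1 + ρ_b·K_d/n = 1 + 1.84×1.6/0.29 = 11.15
Contaminant velocity v_c = v/R = 0.1917/11.15 = 0.01719 m/d
t = L/v_c = 2350/0.01719 = 136700 d
   = 136700/365 = 375 yr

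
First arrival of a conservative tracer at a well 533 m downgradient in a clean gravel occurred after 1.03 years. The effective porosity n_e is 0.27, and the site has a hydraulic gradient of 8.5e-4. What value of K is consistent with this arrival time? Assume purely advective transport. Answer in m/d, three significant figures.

t = 1.03 years = 376.0 d
v = L / t = 533 / 376.0 = 1.418 m/d
K = v · n / i = 1.418 × 0.27 / 8.5e-4 = 450 m/d

450 m/d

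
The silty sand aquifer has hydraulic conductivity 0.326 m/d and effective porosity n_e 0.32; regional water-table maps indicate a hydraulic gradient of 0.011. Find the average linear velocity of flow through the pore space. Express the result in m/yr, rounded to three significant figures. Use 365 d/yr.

4.09 m/yr

Specific discharge q = 0.326 × 0.011 = 0.003586 m/d
v_s = q/n_e = 0.003586/0.32 = 0.01121 m/d
   = 0.01121 × 365 = 4.09 m/yr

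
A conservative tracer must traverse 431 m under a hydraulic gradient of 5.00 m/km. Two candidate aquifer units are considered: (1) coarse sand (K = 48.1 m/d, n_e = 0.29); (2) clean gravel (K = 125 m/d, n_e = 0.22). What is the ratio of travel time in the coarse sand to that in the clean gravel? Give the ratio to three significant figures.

3.43

Unit 1 (coarse sand): v = 48.1×0.0050/0.29 = 0.8293 m/d, t = 431/0.8293 = 519.7 d
Unit 2 (clean gravel): v = 125×0.0050/0.22 = 2.841 m/d, t = 431/2.841 = 151.7 d
t(coarse sand) / t(clean gravel) = 519.7/151.7 = 3.43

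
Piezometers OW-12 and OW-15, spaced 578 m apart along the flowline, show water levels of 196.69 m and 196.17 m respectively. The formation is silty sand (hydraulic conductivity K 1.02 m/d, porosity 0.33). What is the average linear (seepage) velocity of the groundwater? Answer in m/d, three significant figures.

Hydraulic gradient i = (196.69 − 196.17) / 578 = 0.52 / 578 = 8.997e-4
Specific discharge q = 1.02 × 8.997e-4 = 9.176e-4 m/d
Average linear velocity = 9.176e-4 / 0.33 = 0.002781 m/d

0.00278 m/d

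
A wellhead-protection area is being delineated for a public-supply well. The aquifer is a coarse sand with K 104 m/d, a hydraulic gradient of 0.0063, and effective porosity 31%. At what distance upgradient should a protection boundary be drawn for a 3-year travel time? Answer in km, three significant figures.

2.31 km

Specific discharge q = 104 × 0.0063 = 0.6552 m/d
v = Ki/n = 104·0.0063/0.31 = 2.114 m/d
T = 3 yr × 365 = 1095 d
L = v × T = 2.114 × 1095 = 2314 m
   = 2.31 km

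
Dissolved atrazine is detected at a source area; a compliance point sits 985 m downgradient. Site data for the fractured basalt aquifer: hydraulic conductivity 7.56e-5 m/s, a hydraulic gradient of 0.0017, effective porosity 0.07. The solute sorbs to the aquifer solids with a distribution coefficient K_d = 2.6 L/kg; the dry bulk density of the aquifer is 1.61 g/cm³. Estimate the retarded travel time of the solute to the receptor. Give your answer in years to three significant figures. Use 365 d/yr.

1030 years

K = 7.56e-5 m/s × 86400 s/d = 6.532 m/d
Specific discharge q = 6.532 × 0.0017 = 0.01110 m/d
v_s = q/n_e = 0.01110/0.07 = 0.1586 m/d
Retardation R = 1 + ρ_b·K_d/n = 1 + 1.61×2.6/0.07 = 60.80
Contaminant velocity v_c = v/R = 0.1586/60.80 = 0.002609 m/d
t = L/v_c = 985/0.002609 = 377500 d
   = 377500/365 = 1030 yr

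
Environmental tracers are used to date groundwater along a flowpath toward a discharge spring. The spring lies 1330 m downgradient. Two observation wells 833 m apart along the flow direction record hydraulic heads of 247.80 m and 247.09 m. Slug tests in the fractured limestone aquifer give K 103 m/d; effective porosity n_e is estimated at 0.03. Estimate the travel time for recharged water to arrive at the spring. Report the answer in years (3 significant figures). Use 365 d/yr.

Hydraulic gradient i = (247.80 − 247.09) / 833 = 0.71 / 833 = 8.523e-4
Darcy flux q = K·i = 103 × 8.523e-4 = 0.08779 m/d
v_s = q/n_e = 0.08779/0.03 = 2.926 m/d
t = L / v = 1330 / 2.926 = 454.5 d
   = 454.5 / 365 = 1.25 yr

1.25 years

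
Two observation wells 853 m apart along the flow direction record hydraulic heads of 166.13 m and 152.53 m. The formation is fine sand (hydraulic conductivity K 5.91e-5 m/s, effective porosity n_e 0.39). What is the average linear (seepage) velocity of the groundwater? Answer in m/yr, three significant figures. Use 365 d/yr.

76.2 m/yr

Hydraulic gradient i = (166.13 − 152.53) / 853 = 13.60 / 853 = 0.01594
K = 5.91e-5 m/s × 86400 s/d = 5.106 m/d
Specific discharge q = 5.106 × 0.01594 = 0.08141 m/d
Average linear velocity = 0.08141 / 0.39 = 0.2088 m/d
   = 0.2088 × 365 = 76.2 m/yr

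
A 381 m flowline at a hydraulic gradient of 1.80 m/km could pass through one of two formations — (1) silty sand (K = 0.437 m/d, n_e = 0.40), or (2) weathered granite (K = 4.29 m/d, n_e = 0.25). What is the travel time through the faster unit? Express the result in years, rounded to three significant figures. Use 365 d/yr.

Unit 1 (silty sand): v = 0.437×0.0018/0.40 = 0.001966 m/d, t = 381/0.001966 = 193700 d
Unit 2 (weathered granite): v = 4.29×0.0018/0.25 = 0.03089 m/d, t = 381/0.03089 = 12330 d
Faster: 12330 d / 365 = 33.8 yr

33.8 years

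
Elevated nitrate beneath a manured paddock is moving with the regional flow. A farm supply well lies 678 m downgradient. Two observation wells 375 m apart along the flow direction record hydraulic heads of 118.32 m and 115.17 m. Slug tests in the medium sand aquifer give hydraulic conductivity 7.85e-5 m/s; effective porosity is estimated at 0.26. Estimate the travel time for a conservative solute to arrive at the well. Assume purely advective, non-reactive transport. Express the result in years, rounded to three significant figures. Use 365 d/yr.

Hydraulic gradient i = (118.32 − 115.17) / 375 = 3.15 / 375 = 0.008400
K = 7.85e-5 m/s × 86400 s/d = 6.782 m/d
q = Ki = 6.782 × 0.008400 = 0.05697 m/d
Seepage velocity v = q / n = 0.05697 / 0.26 = 0.2191 m/d
t = L / v = 678 / 0.2191 = 3094 d
   = 3094 / 365 = 8.48 yr

8.48 years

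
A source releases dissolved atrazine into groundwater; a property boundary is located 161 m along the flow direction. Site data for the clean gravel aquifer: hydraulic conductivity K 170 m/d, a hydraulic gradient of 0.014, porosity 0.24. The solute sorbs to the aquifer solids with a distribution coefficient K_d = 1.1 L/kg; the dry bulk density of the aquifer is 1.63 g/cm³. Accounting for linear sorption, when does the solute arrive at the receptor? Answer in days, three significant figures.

Darcy flux q = K·i = 170 × 0.014 = 2.380 m/d
v = Ki/n = 170·0.014/0.24 = 9.917 m/d
Retardation R = 1 + ρ_b·K_d/n = 1 + 1.63×1.1/0.24 = 8.471
Contaminant velocity v_c = v/R = 9.917/8.471 = 1.171 m/d
t = L/v_c = 161/1.171 = 137.5 d

138 days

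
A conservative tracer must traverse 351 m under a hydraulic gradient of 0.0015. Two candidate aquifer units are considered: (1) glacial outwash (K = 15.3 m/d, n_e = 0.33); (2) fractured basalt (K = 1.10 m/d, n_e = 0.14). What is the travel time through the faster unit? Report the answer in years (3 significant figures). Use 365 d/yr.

Unit 1 (glacial outwash): v = 15.3×0.0015/0.33 = 0.06955 m/d, t = 351/0.06955 = 5047 d
Unit 2 (fractured basalt): v = 1.10×0.0015/0.14 = 0.01179 m/d, t = 351/0.01179 = 29780 d
Faster: 5047 d / 365 = 13.8 yr

13.8 years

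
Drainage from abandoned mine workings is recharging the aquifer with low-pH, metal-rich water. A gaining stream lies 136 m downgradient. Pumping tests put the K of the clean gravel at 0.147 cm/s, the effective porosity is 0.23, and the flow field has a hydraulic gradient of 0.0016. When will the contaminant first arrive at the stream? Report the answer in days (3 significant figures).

154 days

K = 0.147 cm/s × 864 = 127.0 m/d
Specific discharge q = 127.0 × 0.0016 = 0.2032 m/d
v_s = q/n_e = 0.2032/0.23 = 0.8835 m/d
t = L / v = 136 / 0.8835 = 153.9 d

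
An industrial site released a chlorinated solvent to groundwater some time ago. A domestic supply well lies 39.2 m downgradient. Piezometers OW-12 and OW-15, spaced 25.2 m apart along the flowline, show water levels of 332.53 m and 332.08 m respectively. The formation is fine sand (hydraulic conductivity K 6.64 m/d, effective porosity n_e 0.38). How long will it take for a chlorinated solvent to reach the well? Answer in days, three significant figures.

126 days

Hydraulic gradient i = (332.53 − 332.08) / 25.2 = 0.45 / 25.2 = 0.01786
Darcy flux q = K·i = 6.64 × 0.01786 = 0.1186 m/d
Average linear velocity = 0.1186 / 0.38 = 0.3120 m/d
t = L / v = 39.2 / 0.3120 = 125.6 d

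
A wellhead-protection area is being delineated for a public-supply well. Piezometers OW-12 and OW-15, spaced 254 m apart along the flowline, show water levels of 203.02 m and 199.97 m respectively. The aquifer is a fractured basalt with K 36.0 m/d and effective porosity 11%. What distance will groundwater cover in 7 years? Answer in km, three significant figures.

10.0 km

Hydraulic gradient i = (203.02 − 199.97) / 254 = 3.05 / 254 = 0.01201
Specific discharge q = 36.0 × 0.01201 = 0.4323 m/d
v = Ki/n = 36.0·0.01201/0.11 = 3.930 m/d
T = 7 yr × 365 = 2555 d
L = v × T = 3.930 × 2555 = 10040 m
   = 10.0 km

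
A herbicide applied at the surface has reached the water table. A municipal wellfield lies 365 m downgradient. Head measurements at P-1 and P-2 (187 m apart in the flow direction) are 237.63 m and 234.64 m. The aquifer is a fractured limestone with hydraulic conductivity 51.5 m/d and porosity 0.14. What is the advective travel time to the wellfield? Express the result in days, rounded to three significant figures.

62.1 days

Hydraulic gradient i = (237.63 − 234.64) / 187 = 2.99 / 187 = 0.01599
Darcy flux q = K·i = 51.5 × 0.01599 = 0.8234 m/d
v = Ki/n = 51.5·0.01599/0.14 = 5.882 m/d
t = L / v = 365 / 5.882 = 62.06 d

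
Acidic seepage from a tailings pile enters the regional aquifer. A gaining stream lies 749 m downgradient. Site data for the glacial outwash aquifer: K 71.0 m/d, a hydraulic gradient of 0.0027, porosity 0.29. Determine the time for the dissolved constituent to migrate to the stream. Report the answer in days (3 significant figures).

q = Ki = 71.0 × 0.0027 = 0.1917 m/d
Average linear velocity = 0.1917 / 0.29 = 0.6610 m/d
t = L / v = 749 / 0.6610 = 1133 d

1130 days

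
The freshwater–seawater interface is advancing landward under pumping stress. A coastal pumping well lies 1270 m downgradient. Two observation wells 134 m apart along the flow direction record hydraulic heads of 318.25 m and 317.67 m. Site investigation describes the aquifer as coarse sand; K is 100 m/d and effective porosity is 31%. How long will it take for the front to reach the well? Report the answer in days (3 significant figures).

910 days

Hydraulic gradient i = (318.25 − 317.67) / 134 = 0.58 / 134 = 0.004328
Specific discharge q = 100 × 0.004328 = 0.4328 m/d
v = Ki/n = 100·0.004328/0.31 = 1.396 m/d
t = L / v = 1270 / 1.396 = 909.6 d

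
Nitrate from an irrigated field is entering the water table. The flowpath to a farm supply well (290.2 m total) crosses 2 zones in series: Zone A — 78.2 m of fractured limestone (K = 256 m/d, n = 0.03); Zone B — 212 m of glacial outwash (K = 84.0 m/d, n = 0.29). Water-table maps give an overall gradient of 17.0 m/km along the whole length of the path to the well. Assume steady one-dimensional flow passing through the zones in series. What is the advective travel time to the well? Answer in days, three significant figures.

Steady 1-D flow in series ⇒ the Darcy flux q is identical in every zone and the zone head losses add (resistances L/K in series).
Σ(L/K) = 78.2/256 + 212/84.0 = 0.3055 + 2.524 = 2.829 d
K_eq = L_total / Σ(L/K) = 290.2 / 2.829 = 102.6 m/d
q = K_eq · i = 102.6 × 0.017 = 1.744 m/d (same in every zone)
Zone A: v = q/n = 1.744/0.03 = 58.12 m/d → t_A = 78.2/58.12 = 1.345 d
Zone B: v = q/n = 1.744/0.29 = 6.013 m/d → t_B = 212/6.013 = 35.26 d
Total t = 1.345 + 35.26 = 36.60 d

36.6 days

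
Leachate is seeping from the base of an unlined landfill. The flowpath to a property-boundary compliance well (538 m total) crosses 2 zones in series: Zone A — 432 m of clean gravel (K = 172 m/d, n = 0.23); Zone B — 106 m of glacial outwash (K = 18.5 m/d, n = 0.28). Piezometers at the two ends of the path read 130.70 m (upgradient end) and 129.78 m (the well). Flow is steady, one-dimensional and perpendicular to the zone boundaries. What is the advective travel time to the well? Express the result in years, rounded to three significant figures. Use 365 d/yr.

3.17 years

Total head drop ΔH = 130.70 − 129.78 = 0.92 m
Continuity: the same q passes through each zone, so ΔH = q·Σ(L_j/K_j) — the zones act as resistances in series.
Σ(L/K) = 432/172 + 106/18.5 = 2.512 + 5.730 = 8.241 d
q = ΔH / Σ(L/K) = 0.92 / 8.241 = 0.1116 m/d (same in every zone)
Zone A: v = q/n = 0.1116/0.23 = 0.4854 m/d → t_A = 432/0.4854 = 890.1 d
Zone B: v = q/n = 0.1116/0.28 = 0.3987 m/d → t_B = 106/0.3987 = 265.9 d
Total t = 890.1 + 265.9 = 1156 d
   = 1156 / 365 = 3.17 yr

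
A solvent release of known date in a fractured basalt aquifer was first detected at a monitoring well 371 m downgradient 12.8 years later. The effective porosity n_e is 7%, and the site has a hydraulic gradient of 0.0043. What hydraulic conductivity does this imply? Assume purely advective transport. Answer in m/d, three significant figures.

t = 12.8 years = 4672 d
v = L / t = 371 / 4672 = 0.07941 m/d
K = v · n / i = 0.07941 × 0.07 / 0.0043 = 1.29 m/d

1.29 m/d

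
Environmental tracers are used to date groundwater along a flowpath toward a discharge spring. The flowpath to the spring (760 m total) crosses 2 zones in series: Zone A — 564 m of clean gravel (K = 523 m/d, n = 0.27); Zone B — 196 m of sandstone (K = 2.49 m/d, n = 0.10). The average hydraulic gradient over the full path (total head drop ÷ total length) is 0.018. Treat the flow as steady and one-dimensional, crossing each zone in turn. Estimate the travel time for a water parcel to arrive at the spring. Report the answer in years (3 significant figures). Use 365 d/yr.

2.75 years

For zones in series the flux q is common to all zones; the equivalent conductivity is the harmonic (thickness-weighted) mean, K_eq = L_total / Σ(L_j/K_j).
Σ(L/K) = 564/523 + 196/2.49 = 1.078 + 78.71 = 79.79 d
K_eq = L_total / Σ(L/K) = 760 / 79.79 = 9.525 m/d
q = K_eq · i = 9.525 × 0.018 = 0.1714 m/d (same in every zone)
Zone A: v = q/n = 0.1714/0.27 = 0.6350 m/d → t_A = 564/0.6350 = 888.2 d
Zone B: v = q/n = 0.1714/0.10 = 1.714 m/d → t_B = 196/1.714 = 114.3 d
Total t = 888.2 + 114.3 = 1003 d
   = 1003 / 365 = 2.75 yr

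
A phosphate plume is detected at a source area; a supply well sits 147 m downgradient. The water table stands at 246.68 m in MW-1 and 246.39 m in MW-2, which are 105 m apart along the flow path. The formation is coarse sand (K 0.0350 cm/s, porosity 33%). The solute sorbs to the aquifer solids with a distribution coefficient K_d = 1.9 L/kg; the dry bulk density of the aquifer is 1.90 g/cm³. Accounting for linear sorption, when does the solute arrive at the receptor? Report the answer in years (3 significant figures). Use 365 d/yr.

Hydraulic gradient i = (246.68 − 246.39) / 105 = 0.29 / 105 = 0.002762
K = 0.0350 cm/s × 864 = 30.24 m/d
Specific discharge q = 30.24 × 0.002762 = 0.08352 m/d
Average linear velocity = 0.08352 / 0.33 = 0.2531 m/d
Retardation R = 1 + ρ_b·K_d/n = 1 + 1.90×1.9/0.33 = 11.94
Contaminant velocity v_c = v/R = 0.2531/11.94 = 0.02120 m/d
t = L/v_c = 147/0.02120 = 6935 d
   = 6935/365 = 19.0 yr

19.0 years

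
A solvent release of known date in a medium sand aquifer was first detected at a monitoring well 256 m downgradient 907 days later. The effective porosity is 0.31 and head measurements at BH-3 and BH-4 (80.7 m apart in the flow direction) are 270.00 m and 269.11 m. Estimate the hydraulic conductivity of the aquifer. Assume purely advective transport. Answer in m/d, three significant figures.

7.93 m/d

Hydraulic gradient i = (270.00 − 269.11) / 80.7 = 0.89 / 80.7 = 0.01103
v = L / t = 256 / 907 = 0.2822 m/d
K = v · n / i = 0.2822 × 0.31 / 0.01103 = 7.93 m/d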